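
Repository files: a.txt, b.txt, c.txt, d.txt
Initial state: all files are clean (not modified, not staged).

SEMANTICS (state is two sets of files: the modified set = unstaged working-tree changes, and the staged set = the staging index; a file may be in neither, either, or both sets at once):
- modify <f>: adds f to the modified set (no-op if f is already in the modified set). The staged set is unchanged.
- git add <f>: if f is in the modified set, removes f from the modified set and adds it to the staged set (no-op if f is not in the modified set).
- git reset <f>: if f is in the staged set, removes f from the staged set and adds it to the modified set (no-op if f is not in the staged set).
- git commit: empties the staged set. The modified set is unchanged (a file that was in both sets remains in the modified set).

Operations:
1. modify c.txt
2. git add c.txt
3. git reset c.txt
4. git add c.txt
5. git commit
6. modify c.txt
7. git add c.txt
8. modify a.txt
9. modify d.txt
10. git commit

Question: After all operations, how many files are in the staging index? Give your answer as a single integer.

Answer: 0

Derivation:
After op 1 (modify c.txt): modified={c.txt} staged={none}
After op 2 (git add c.txt): modified={none} staged={c.txt}
After op 3 (git reset c.txt): modified={c.txt} staged={none}
After op 4 (git add c.txt): modified={none} staged={c.txt}
After op 5 (git commit): modified={none} staged={none}
After op 6 (modify c.txt): modified={c.txt} staged={none}
After op 7 (git add c.txt): modified={none} staged={c.txt}
After op 8 (modify a.txt): modified={a.txt} staged={c.txt}
After op 9 (modify d.txt): modified={a.txt, d.txt} staged={c.txt}
After op 10 (git commit): modified={a.txt, d.txt} staged={none}
Final staged set: {none} -> count=0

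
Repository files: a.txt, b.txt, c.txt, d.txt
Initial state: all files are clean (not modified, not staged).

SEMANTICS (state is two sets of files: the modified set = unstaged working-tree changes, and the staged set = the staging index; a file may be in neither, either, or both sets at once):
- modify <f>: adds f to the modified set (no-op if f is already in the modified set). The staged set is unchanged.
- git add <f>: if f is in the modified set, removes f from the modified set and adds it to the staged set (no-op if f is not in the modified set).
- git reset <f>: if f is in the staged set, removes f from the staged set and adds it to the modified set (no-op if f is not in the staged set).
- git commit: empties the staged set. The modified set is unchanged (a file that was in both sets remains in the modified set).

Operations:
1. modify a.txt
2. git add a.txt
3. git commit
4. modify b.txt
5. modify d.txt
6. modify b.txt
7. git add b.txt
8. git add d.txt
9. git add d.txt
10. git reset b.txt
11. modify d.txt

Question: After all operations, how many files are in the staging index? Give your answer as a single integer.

Answer: 1

Derivation:
After op 1 (modify a.txt): modified={a.txt} staged={none}
After op 2 (git add a.txt): modified={none} staged={a.txt}
After op 3 (git commit): modified={none} staged={none}
After op 4 (modify b.txt): modified={b.txt} staged={none}
After op 5 (modify d.txt): modified={b.txt, d.txt} staged={none}
After op 6 (modify b.txt): modified={b.txt, d.txt} staged={none}
After op 7 (git add b.txt): modified={d.txt} staged={b.txt}
After op 8 (git add d.txt): modified={none} staged={b.txt, d.txt}
After op 9 (git add d.txt): modified={none} staged={b.txt, d.txt}
After op 10 (git reset b.txt): modified={b.txt} staged={d.txt}
After op 11 (modify d.txt): modified={b.txt, d.txt} staged={d.txt}
Final staged set: {d.txt} -> count=1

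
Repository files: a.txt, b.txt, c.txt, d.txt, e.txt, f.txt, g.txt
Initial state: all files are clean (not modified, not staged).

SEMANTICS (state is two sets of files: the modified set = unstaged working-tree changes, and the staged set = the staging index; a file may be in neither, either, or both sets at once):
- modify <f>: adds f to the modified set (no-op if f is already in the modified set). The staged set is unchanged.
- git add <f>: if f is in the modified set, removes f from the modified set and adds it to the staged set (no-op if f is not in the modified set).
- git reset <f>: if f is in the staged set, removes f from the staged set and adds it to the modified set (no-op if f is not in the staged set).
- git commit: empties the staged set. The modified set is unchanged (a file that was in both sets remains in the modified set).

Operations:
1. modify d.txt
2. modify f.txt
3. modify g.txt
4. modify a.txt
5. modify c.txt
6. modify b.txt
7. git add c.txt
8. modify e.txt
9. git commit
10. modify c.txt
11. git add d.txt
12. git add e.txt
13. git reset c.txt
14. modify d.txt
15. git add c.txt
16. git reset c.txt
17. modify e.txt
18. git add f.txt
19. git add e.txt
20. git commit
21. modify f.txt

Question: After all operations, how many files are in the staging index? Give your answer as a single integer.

After op 1 (modify d.txt): modified={d.txt} staged={none}
After op 2 (modify f.txt): modified={d.txt, f.txt} staged={none}
After op 3 (modify g.txt): modified={d.txt, f.txt, g.txt} staged={none}
After op 4 (modify a.txt): modified={a.txt, d.txt, f.txt, g.txt} staged={none}
After op 5 (modify c.txt): modified={a.txt, c.txt, d.txt, f.txt, g.txt} staged={none}
After op 6 (modify b.txt): modified={a.txt, b.txt, c.txt, d.txt, f.txt, g.txt} staged={none}
After op 7 (git add c.txt): modified={a.txt, b.txt, d.txt, f.txt, g.txt} staged={c.txt}
After op 8 (modify e.txt): modified={a.txt, b.txt, d.txt, e.txt, f.txt, g.txt} staged={c.txt}
After op 9 (git commit): modified={a.txt, b.txt, d.txt, e.txt, f.txt, g.txt} staged={none}
After op 10 (modify c.txt): modified={a.txt, b.txt, c.txt, d.txt, e.txt, f.txt, g.txt} staged={none}
After op 11 (git add d.txt): modified={a.txt, b.txt, c.txt, e.txt, f.txt, g.txt} staged={d.txt}
After op 12 (git add e.txt): modified={a.txt, b.txt, c.txt, f.txt, g.txt} staged={d.txt, e.txt}
After op 13 (git reset c.txt): modified={a.txt, b.txt, c.txt, f.txt, g.txt} staged={d.txt, e.txt}
After op 14 (modify d.txt): modified={a.txt, b.txt, c.txt, d.txt, f.txt, g.txt} staged={d.txt, e.txt}
After op 15 (git add c.txt): modified={a.txt, b.txt, d.txt, f.txt, g.txt} staged={c.txt, d.txt, e.txt}
After op 16 (git reset c.txt): modified={a.txt, b.txt, c.txt, d.txt, f.txt, g.txt} staged={d.txt, e.txt}
After op 17 (modify e.txt): modified={a.txt, b.txt, c.txt, d.txt, e.txt, f.txt, g.txt} staged={d.txt, e.txt}
After op 18 (git add f.txt): modified={a.txt, b.txt, c.txt, d.txt, e.txt, g.txt} staged={d.txt, e.txt, f.txt}
After op 19 (git add e.txt): modified={a.txt, b.txt, c.txt, d.txt, g.txt} staged={d.txt, e.txt, f.txt}
After op 20 (git commit): modified={a.txt, b.txt, c.txt, d.txt, g.txt} staged={none}
After op 21 (modify f.txt): modified={a.txt, b.txt, c.txt, d.txt, f.txt, g.txt} staged={none}
Final staged set: {none} -> count=0

Answer: 0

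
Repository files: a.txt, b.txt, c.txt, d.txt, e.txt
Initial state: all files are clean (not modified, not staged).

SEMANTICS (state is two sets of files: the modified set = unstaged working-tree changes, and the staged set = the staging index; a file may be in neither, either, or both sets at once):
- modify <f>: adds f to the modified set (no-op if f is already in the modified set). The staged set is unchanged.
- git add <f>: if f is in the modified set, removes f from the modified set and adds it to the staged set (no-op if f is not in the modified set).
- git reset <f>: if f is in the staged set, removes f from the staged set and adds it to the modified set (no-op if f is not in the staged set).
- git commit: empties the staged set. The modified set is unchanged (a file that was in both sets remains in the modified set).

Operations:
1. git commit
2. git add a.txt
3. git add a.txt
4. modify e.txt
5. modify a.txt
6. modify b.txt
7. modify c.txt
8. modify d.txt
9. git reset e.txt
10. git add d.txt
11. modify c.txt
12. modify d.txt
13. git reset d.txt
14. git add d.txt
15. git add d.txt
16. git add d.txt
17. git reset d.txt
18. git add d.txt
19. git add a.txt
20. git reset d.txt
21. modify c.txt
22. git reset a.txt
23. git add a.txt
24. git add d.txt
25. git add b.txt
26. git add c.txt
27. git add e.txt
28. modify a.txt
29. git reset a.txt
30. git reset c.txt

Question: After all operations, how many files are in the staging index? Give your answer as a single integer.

After op 1 (git commit): modified={none} staged={none}
After op 2 (git add a.txt): modified={none} staged={none}
After op 3 (git add a.txt): modified={none} staged={none}
After op 4 (modify e.txt): modified={e.txt} staged={none}
After op 5 (modify a.txt): modified={a.txt, e.txt} staged={none}
After op 6 (modify b.txt): modified={a.txt, b.txt, e.txt} staged={none}
After op 7 (modify c.txt): modified={a.txt, b.txt, c.txt, e.txt} staged={none}
After op 8 (modify d.txt): modified={a.txt, b.txt, c.txt, d.txt, e.txt} staged={none}
After op 9 (git reset e.txt): modified={a.txt, b.txt, c.txt, d.txt, e.txt} staged={none}
After op 10 (git add d.txt): modified={a.txt, b.txt, c.txt, e.txt} staged={d.txt}
After op 11 (modify c.txt): modified={a.txt, b.txt, c.txt, e.txt} staged={d.txt}
After op 12 (modify d.txt): modified={a.txt, b.txt, c.txt, d.txt, e.txt} staged={d.txt}
After op 13 (git reset d.txt): modified={a.txt, b.txt, c.txt, d.txt, e.txt} staged={none}
After op 14 (git add d.txt): modified={a.txt, b.txt, c.txt, e.txt} staged={d.txt}
After op 15 (git add d.txt): modified={a.txt, b.txt, c.txt, e.txt} staged={d.txt}
After op 16 (git add d.txt): modified={a.txt, b.txt, c.txt, e.txt} staged={d.txt}
After op 17 (git reset d.txt): modified={a.txt, b.txt, c.txt, d.txt, e.txt} staged={none}
After op 18 (git add d.txt): modified={a.txt, b.txt, c.txt, e.txt} staged={d.txt}
After op 19 (git add a.txt): modified={b.txt, c.txt, e.txt} staged={a.txt, d.txt}
After op 20 (git reset d.txt): modified={b.txt, c.txt, d.txt, e.txt} staged={a.txt}
After op 21 (modify c.txt): modified={b.txt, c.txt, d.txt, e.txt} staged={a.txt}
After op 22 (git reset a.txt): modified={a.txt, b.txt, c.txt, d.txt, e.txt} staged={none}
After op 23 (git add a.txt): modified={b.txt, c.txt, d.txt, e.txt} staged={a.txt}
After op 24 (git add d.txt): modified={b.txt, c.txt, e.txt} staged={a.txt, d.txt}
After op 25 (git add b.txt): modified={c.txt, e.txt} staged={a.txt, b.txt, d.txt}
After op 26 (git add c.txt): modified={e.txt} staged={a.txt, b.txt, c.txt, d.txt}
After op 27 (git add e.txt): modified={none} staged={a.txt, b.txt, c.txt, d.txt, e.txt}
After op 28 (modify a.txt): modified={a.txt} staged={a.txt, b.txt, c.txt, d.txt, e.txt}
After op 29 (git reset a.txt): modified={a.txt} staged={b.txt, c.txt, d.txt, e.txt}
After op 30 (git reset c.txt): modified={a.txt, c.txt} staged={b.txt, d.txt, e.txt}
Final staged set: {b.txt, d.txt, e.txt} -> count=3

Answer: 3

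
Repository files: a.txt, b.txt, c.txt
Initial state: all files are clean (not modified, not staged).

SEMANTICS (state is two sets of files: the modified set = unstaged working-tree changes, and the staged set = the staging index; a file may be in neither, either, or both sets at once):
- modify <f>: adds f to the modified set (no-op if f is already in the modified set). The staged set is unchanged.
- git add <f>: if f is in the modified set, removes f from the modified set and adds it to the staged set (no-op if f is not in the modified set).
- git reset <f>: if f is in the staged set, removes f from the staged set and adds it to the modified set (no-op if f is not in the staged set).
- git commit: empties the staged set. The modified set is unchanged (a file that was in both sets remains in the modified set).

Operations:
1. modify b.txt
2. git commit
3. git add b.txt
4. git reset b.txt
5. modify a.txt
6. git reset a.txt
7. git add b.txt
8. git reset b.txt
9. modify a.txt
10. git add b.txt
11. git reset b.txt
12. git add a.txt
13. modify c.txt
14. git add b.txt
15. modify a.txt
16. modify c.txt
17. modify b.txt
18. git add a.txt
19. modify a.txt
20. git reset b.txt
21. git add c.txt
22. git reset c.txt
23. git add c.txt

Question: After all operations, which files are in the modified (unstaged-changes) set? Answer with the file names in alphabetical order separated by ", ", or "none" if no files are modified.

Answer: a.txt, b.txt

Derivation:
After op 1 (modify b.txt): modified={b.txt} staged={none}
After op 2 (git commit): modified={b.txt} staged={none}
After op 3 (git add b.txt): modified={none} staged={b.txt}
After op 4 (git reset b.txt): modified={b.txt} staged={none}
After op 5 (modify a.txt): modified={a.txt, b.txt} staged={none}
After op 6 (git reset a.txt): modified={a.txt, b.txt} staged={none}
After op 7 (git add b.txt): modified={a.txt} staged={b.txt}
After op 8 (git reset b.txt): modified={a.txt, b.txt} staged={none}
After op 9 (modify a.txt): modified={a.txt, b.txt} staged={none}
After op 10 (git add b.txt): modified={a.txt} staged={b.txt}
After op 11 (git reset b.txt): modified={a.txt, b.txt} staged={none}
After op 12 (git add a.txt): modified={b.txt} staged={a.txt}
After op 13 (modify c.txt): modified={b.txt, c.txt} staged={a.txt}
After op 14 (git add b.txt): modified={c.txt} staged={a.txt, b.txt}
After op 15 (modify a.txt): modified={a.txt, c.txt} staged={a.txt, b.txt}
After op 16 (modify c.txt): modified={a.txt, c.txt} staged={a.txt, b.txt}
After op 17 (modify b.txt): modified={a.txt, b.txt, c.txt} staged={a.txt, b.txt}
After op 18 (git add a.txt): modified={b.txt, c.txt} staged={a.txt, b.txt}
After op 19 (modify a.txt): modified={a.txt, b.txt, c.txt} staged={a.txt, b.txt}
After op 20 (git reset b.txt): modified={a.txt, b.txt, c.txt} staged={a.txt}
After op 21 (git add c.txt): modified={a.txt, b.txt} staged={a.txt, c.txt}
After op 22 (git reset c.txt): modified={a.txt, b.txt, c.txt} staged={a.txt}
After op 23 (git add c.txt): modified={a.txt, b.txt} staged={a.txt, c.txt}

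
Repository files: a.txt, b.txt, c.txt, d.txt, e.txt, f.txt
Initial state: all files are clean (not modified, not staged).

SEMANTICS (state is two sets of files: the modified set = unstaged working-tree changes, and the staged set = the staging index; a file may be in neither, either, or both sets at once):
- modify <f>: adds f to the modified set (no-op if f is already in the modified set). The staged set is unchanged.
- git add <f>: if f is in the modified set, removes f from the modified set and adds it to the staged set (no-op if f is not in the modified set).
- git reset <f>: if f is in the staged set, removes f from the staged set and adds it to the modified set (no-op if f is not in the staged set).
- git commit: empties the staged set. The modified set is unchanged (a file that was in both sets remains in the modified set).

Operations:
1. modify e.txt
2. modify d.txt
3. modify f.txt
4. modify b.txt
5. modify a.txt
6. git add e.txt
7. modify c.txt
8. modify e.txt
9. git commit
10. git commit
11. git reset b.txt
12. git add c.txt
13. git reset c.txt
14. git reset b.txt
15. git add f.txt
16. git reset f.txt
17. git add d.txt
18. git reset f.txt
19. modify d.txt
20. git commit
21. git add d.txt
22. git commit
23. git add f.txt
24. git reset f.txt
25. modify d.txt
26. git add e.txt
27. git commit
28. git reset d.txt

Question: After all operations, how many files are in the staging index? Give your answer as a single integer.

After op 1 (modify e.txt): modified={e.txt} staged={none}
After op 2 (modify d.txt): modified={d.txt, e.txt} staged={none}
After op 3 (modify f.txt): modified={d.txt, e.txt, f.txt} staged={none}
After op 4 (modify b.txt): modified={b.txt, d.txt, e.txt, f.txt} staged={none}
After op 5 (modify a.txt): modified={a.txt, b.txt, d.txt, e.txt, f.txt} staged={none}
After op 6 (git add e.txt): modified={a.txt, b.txt, d.txt, f.txt} staged={e.txt}
After op 7 (modify c.txt): modified={a.txt, b.txt, c.txt, d.txt, f.txt} staged={e.txt}
After op 8 (modify e.txt): modified={a.txt, b.txt, c.txt, d.txt, e.txt, f.txt} staged={e.txt}
After op 9 (git commit): modified={a.txt, b.txt, c.txt, d.txt, e.txt, f.txt} staged={none}
After op 10 (git commit): modified={a.txt, b.txt, c.txt, d.txt, e.txt, f.txt} staged={none}
After op 11 (git reset b.txt): modified={a.txt, b.txt, c.txt, d.txt, e.txt, f.txt} staged={none}
After op 12 (git add c.txt): modified={a.txt, b.txt, d.txt, e.txt, f.txt} staged={c.txt}
After op 13 (git reset c.txt): modified={a.txt, b.txt, c.txt, d.txt, e.txt, f.txt} staged={none}
After op 14 (git reset b.txt): modified={a.txt, b.txt, c.txt, d.txt, e.txt, f.txt} staged={none}
After op 15 (git add f.txt): modified={a.txt, b.txt, c.txt, d.txt, e.txt} staged={f.txt}
After op 16 (git reset f.txt): modified={a.txt, b.txt, c.txt, d.txt, e.txt, f.txt} staged={none}
After op 17 (git add d.txt): modified={a.txt, b.txt, c.txt, e.txt, f.txt} staged={d.txt}
After op 18 (git reset f.txt): modified={a.txt, b.txt, c.txt, e.txt, f.txt} staged={d.txt}
After op 19 (modify d.txt): modified={a.txt, b.txt, c.txt, d.txt, e.txt, f.txt} staged={d.txt}
After op 20 (git commit): modified={a.txt, b.txt, c.txt, d.txt, e.txt, f.txt} staged={none}
After op 21 (git add d.txt): modified={a.txt, b.txt, c.txt, e.txt, f.txt} staged={d.txt}
After op 22 (git commit): modified={a.txt, b.txt, c.txt, e.txt, f.txt} staged={none}
After op 23 (git add f.txt): modified={a.txt, b.txt, c.txt, e.txt} staged={f.txt}
After op 24 (git reset f.txt): modified={a.txt, b.txt, c.txt, e.txt, f.txt} staged={none}
After op 25 (modify d.txt): modified={a.txt, b.txt, c.txt, d.txt, e.txt, f.txt} staged={none}
After op 26 (git add e.txt): modified={a.txt, b.txt, c.txt, d.txt, f.txt} staged={e.txt}
After op 27 (git commit): modified={a.txt, b.txt, c.txt, d.txt, f.txt} staged={none}
After op 28 (git reset d.txt): modified={a.txt, b.txt, c.txt, d.txt, f.txt} staged={none}
Final staged set: {none} -> count=0

Answer: 0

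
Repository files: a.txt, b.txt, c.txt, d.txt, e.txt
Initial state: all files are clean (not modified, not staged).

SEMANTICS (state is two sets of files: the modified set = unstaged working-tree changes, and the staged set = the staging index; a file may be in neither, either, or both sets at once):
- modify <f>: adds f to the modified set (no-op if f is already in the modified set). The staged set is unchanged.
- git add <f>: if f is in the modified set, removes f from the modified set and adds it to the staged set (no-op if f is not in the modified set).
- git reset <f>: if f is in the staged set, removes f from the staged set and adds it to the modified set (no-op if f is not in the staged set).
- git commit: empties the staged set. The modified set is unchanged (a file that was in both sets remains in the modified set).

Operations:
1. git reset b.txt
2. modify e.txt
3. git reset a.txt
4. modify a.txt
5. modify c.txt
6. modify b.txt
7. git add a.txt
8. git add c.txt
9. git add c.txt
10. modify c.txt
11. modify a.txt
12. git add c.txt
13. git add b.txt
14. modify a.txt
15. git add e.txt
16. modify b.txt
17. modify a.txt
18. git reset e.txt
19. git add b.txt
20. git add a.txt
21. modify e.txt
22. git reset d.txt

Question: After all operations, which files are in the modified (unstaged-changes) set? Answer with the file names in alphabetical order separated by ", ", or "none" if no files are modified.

Answer: e.txt

Derivation:
After op 1 (git reset b.txt): modified={none} staged={none}
After op 2 (modify e.txt): modified={e.txt} staged={none}
After op 3 (git reset a.txt): modified={e.txt} staged={none}
After op 4 (modify a.txt): modified={a.txt, e.txt} staged={none}
After op 5 (modify c.txt): modified={a.txt, c.txt, e.txt} staged={none}
After op 6 (modify b.txt): modified={a.txt, b.txt, c.txt, e.txt} staged={none}
After op 7 (git add a.txt): modified={b.txt, c.txt, e.txt} staged={a.txt}
After op 8 (git add c.txt): modified={b.txt, e.txt} staged={a.txt, c.txt}
After op 9 (git add c.txt): modified={b.txt, e.txt} staged={a.txt, c.txt}
After op 10 (modify c.txt): modified={b.txt, c.txt, e.txt} staged={a.txt, c.txt}
After op 11 (modify a.txt): modified={a.txt, b.txt, c.txt, e.txt} staged={a.txt, c.txt}
After op 12 (git add c.txt): modified={a.txt, b.txt, e.txt} staged={a.txt, c.txt}
After op 13 (git add b.txt): modified={a.txt, e.txt} staged={a.txt, b.txt, c.txt}
After op 14 (modify a.txt): modified={a.txt, e.txt} staged={a.txt, b.txt, c.txt}
After op 15 (git add e.txt): modified={a.txt} staged={a.txt, b.txt, c.txt, e.txt}
After op 16 (modify b.txt): modified={a.txt, b.txt} staged={a.txt, b.txt, c.txt, e.txt}
After op 17 (modify a.txt): modified={a.txt, b.txt} staged={a.txt, b.txt, c.txt, e.txt}
After op 18 (git reset e.txt): modified={a.txt, b.txt, e.txt} staged={a.txt, b.txt, c.txt}
After op 19 (git add b.txt): modified={a.txt, e.txt} staged={a.txt, b.txt, c.txt}
After op 20 (git add a.txt): modified={e.txt} staged={a.txt, b.txt, c.txt}
After op 21 (modify e.txt): modified={e.txt} staged={a.txt, b.txt, c.txt}
After op 22 (git reset d.txt): modified={e.txt} staged={a.txt, b.txt, c.txt}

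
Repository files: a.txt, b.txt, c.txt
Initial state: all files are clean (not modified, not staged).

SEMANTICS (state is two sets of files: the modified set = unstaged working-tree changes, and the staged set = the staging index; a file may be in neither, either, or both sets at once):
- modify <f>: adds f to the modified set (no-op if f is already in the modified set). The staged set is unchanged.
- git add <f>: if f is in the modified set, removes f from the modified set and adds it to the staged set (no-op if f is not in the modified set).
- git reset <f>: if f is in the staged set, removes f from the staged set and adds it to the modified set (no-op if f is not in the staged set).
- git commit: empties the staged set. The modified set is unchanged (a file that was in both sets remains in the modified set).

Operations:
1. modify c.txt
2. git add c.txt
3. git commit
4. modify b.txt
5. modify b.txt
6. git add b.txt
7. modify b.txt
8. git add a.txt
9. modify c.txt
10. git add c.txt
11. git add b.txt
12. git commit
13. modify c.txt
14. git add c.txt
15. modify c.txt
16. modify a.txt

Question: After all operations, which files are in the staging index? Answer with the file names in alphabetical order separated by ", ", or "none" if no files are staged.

After op 1 (modify c.txt): modified={c.txt} staged={none}
After op 2 (git add c.txt): modified={none} staged={c.txt}
After op 3 (git commit): modified={none} staged={none}
After op 4 (modify b.txt): modified={b.txt} staged={none}
After op 5 (modify b.txt): modified={b.txt} staged={none}
After op 6 (git add b.txt): modified={none} staged={b.txt}
After op 7 (modify b.txt): modified={b.txt} staged={b.txt}
After op 8 (git add a.txt): modified={b.txt} staged={b.txt}
After op 9 (modify c.txt): modified={b.txt, c.txt} staged={b.txt}
After op 10 (git add c.txt): modified={b.txt} staged={b.txt, c.txt}
After op 11 (git add b.txt): modified={none} staged={b.txt, c.txt}
After op 12 (git commit): modified={none} staged={none}
After op 13 (modify c.txt): modified={c.txt} staged={none}
After op 14 (git add c.txt): modified={none} staged={c.txt}
After op 15 (modify c.txt): modified={c.txt} staged={c.txt}
After op 16 (modify a.txt): modified={a.txt, c.txt} staged={c.txt}

Answer: c.txt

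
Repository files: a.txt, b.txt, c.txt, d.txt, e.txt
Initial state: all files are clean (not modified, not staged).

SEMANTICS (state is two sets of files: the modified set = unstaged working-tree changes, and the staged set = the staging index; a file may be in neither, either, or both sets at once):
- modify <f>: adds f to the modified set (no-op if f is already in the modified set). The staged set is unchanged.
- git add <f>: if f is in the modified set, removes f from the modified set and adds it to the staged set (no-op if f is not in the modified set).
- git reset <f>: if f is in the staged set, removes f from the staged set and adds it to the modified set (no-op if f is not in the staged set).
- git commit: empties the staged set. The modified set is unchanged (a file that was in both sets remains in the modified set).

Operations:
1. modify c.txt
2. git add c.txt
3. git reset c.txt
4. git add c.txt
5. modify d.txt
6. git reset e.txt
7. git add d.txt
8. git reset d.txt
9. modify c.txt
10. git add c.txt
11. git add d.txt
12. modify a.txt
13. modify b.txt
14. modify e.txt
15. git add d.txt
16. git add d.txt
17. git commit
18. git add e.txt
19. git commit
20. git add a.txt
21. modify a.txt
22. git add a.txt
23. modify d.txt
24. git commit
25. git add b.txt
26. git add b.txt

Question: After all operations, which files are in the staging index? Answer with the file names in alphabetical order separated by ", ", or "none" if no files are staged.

Answer: b.txt

Derivation:
After op 1 (modify c.txt): modified={c.txt} staged={none}
After op 2 (git add c.txt): modified={none} staged={c.txt}
After op 3 (git reset c.txt): modified={c.txt} staged={none}
After op 4 (git add c.txt): modified={none} staged={c.txt}
After op 5 (modify d.txt): modified={d.txt} staged={c.txt}
After op 6 (git reset e.txt): modified={d.txt} staged={c.txt}
After op 7 (git add d.txt): modified={none} staged={c.txt, d.txt}
After op 8 (git reset d.txt): modified={d.txt} staged={c.txt}
After op 9 (modify c.txt): modified={c.txt, d.txt} staged={c.txt}
After op 10 (git add c.txt): modified={d.txt} staged={c.txt}
After op 11 (git add d.txt): modified={none} staged={c.txt, d.txt}
After op 12 (modify a.txt): modified={a.txt} staged={c.txt, d.txt}
After op 13 (modify b.txt): modified={a.txt, b.txt} staged={c.txt, d.txt}
After op 14 (modify e.txt): modified={a.txt, b.txt, e.txt} staged={c.txt, d.txt}
After op 15 (git add d.txt): modified={a.txt, b.txt, e.txt} staged={c.txt, d.txt}
After op 16 (git add d.txt): modified={a.txt, b.txt, e.txt} staged={c.txt, d.txt}
After op 17 (git commit): modified={a.txt, b.txt, e.txt} staged={none}
After op 18 (git add e.txt): modified={a.txt, b.txt} staged={e.txt}
After op 19 (git commit): modified={a.txt, b.txt} staged={none}
After op 20 (git add a.txt): modified={b.txt} staged={a.txt}
After op 21 (modify a.txt): modified={a.txt, b.txt} staged={a.txt}
After op 22 (git add a.txt): modified={b.txt} staged={a.txt}
After op 23 (modify d.txt): modified={b.txt, d.txt} staged={a.txt}
After op 24 (git commit): modified={b.txt, d.txt} staged={none}
After op 25 (git add b.txt): modified={d.txt} staged={b.txt}
After op 26 (git add b.txt): modified={d.txt} staged={b.txt}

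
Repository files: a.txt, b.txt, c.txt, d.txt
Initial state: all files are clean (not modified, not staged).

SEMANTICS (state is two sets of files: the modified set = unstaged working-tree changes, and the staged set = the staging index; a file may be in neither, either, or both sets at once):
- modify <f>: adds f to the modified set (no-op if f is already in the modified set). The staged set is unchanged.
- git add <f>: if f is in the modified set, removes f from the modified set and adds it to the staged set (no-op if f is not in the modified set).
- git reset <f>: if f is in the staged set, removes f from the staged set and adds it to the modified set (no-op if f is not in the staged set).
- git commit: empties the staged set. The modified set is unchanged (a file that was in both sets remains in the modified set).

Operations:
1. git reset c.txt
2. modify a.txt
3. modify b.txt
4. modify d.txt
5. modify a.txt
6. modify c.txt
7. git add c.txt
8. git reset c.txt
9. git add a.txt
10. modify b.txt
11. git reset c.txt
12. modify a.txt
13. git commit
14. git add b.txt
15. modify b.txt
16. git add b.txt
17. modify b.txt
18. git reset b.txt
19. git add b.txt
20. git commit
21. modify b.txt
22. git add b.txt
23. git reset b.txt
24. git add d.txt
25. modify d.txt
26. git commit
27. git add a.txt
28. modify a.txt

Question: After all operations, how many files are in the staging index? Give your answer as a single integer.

After op 1 (git reset c.txt): modified={none} staged={none}
After op 2 (modify a.txt): modified={a.txt} staged={none}
After op 3 (modify b.txt): modified={a.txt, b.txt} staged={none}
After op 4 (modify d.txt): modified={a.txt, b.txt, d.txt} staged={none}
After op 5 (modify a.txt): modified={a.txt, b.txt, d.txt} staged={none}
After op 6 (modify c.txt): modified={a.txt, b.txt, c.txt, d.txt} staged={none}
After op 7 (git add c.txt): modified={a.txt, b.txt, d.txt} staged={c.txt}
After op 8 (git reset c.txt): modified={a.txt, b.txt, c.txt, d.txt} staged={none}
After op 9 (git add a.txt): modified={b.txt, c.txt, d.txt} staged={a.txt}
After op 10 (modify b.txt): modified={b.txt, c.txt, d.txt} staged={a.txt}
After op 11 (git reset c.txt): modified={b.txt, c.txt, d.txt} staged={a.txt}
After op 12 (modify a.txt): modified={a.txt, b.txt, c.txt, d.txt} staged={a.txt}
After op 13 (git commit): modified={a.txt, b.txt, c.txt, d.txt} staged={none}
After op 14 (git add b.txt): modified={a.txt, c.txt, d.txt} staged={b.txt}
After op 15 (modify b.txt): modified={a.txt, b.txt, c.txt, d.txt} staged={b.txt}
After op 16 (git add b.txt): modified={a.txt, c.txt, d.txt} staged={b.txt}
After op 17 (modify b.txt): modified={a.txt, b.txt, c.txt, d.txt} staged={b.txt}
After op 18 (git reset b.txt): modified={a.txt, b.txt, c.txt, d.txt} staged={none}
After op 19 (git add b.txt): modified={a.txt, c.txt, d.txt} staged={b.txt}
After op 20 (git commit): modified={a.txt, c.txt, d.txt} staged={none}
After op 21 (modify b.txt): modified={a.txt, b.txt, c.txt, d.txt} staged={none}
After op 22 (git add b.txt): modified={a.txt, c.txt, d.txt} staged={b.txt}
After op 23 (git reset b.txt): modified={a.txt, b.txt, c.txt, d.txt} staged={none}
After op 24 (git add d.txt): modified={a.txt, b.txt, c.txt} staged={d.txt}
After op 25 (modify d.txt): modified={a.txt, b.txt, c.txt, d.txt} staged={d.txt}
After op 26 (git commit): modified={a.txt, b.txt, c.txt, d.txt} staged={none}
After op 27 (git add a.txt): modified={b.txt, c.txt, d.txt} staged={a.txt}
After op 28 (modify a.txt): modified={a.txt, b.txt, c.txt, d.txt} staged={a.txt}
Final staged set: {a.txt} -> count=1

Answer: 1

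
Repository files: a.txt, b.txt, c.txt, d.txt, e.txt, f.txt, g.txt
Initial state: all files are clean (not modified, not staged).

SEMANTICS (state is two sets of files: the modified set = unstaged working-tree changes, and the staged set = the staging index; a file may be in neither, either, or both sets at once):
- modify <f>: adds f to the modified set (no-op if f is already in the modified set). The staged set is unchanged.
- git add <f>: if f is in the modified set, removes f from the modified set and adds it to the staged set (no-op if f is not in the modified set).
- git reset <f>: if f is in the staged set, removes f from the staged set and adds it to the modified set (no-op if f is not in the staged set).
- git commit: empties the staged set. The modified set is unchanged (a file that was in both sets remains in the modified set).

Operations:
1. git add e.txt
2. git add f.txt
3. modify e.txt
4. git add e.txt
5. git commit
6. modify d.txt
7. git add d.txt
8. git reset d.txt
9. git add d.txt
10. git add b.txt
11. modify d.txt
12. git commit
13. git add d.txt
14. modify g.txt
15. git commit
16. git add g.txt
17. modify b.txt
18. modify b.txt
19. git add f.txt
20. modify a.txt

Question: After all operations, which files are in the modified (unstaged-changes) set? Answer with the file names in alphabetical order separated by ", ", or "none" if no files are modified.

Answer: a.txt, b.txt

Derivation:
After op 1 (git add e.txt): modified={none} staged={none}
After op 2 (git add f.txt): modified={none} staged={none}
After op 3 (modify e.txt): modified={e.txt} staged={none}
After op 4 (git add e.txt): modified={none} staged={e.txt}
After op 5 (git commit): modified={none} staged={none}
After op 6 (modify d.txt): modified={d.txt} staged={none}
After op 7 (git add d.txt): modified={none} staged={d.txt}
After op 8 (git reset d.txt): modified={d.txt} staged={none}
After op 9 (git add d.txt): modified={none} staged={d.txt}
After op 10 (git add b.txt): modified={none} staged={d.txt}
After op 11 (modify d.txt): modified={d.txt} staged={d.txt}
After op 12 (git commit): modified={d.txt} staged={none}
After op 13 (git add d.txt): modified={none} staged={d.txt}
After op 14 (modify g.txt): modified={g.txt} staged={d.txt}
After op 15 (git commit): modified={g.txt} staged={none}
After op 16 (git add g.txt): modified={none} staged={g.txt}
After op 17 (modify b.txt): modified={b.txt} staged={g.txt}
After op 18 (modify b.txt): modified={b.txt} staged={g.txt}
After op 19 (git add f.txt): modified={b.txt} staged={g.txt}
After op 20 (modify a.txt): modified={a.txt, b.txt} staged={g.txt}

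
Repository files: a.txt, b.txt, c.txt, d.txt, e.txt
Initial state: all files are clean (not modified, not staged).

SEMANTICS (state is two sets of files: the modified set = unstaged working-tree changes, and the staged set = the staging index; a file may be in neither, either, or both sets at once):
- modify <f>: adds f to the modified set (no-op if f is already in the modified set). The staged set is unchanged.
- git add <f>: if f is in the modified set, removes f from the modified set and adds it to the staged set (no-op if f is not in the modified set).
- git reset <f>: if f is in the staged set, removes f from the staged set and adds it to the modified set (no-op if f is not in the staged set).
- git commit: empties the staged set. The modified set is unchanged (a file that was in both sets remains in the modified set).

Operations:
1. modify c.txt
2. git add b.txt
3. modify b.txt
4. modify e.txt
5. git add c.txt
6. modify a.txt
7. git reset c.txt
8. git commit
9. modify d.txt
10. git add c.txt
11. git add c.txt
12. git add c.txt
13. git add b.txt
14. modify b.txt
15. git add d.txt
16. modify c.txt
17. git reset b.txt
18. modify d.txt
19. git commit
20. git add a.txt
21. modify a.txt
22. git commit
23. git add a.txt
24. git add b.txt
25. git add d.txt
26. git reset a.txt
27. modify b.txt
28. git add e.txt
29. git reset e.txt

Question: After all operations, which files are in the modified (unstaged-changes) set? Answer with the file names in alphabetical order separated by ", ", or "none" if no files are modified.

After op 1 (modify c.txt): modified={c.txt} staged={none}
After op 2 (git add b.txt): modified={c.txt} staged={none}
After op 3 (modify b.txt): modified={b.txt, c.txt} staged={none}
After op 4 (modify e.txt): modified={b.txt, c.txt, e.txt} staged={none}
After op 5 (git add c.txt): modified={b.txt, e.txt} staged={c.txt}
After op 6 (modify a.txt): modified={a.txt, b.txt, e.txt} staged={c.txt}
After op 7 (git reset c.txt): modified={a.txt, b.txt, c.txt, e.txt} staged={none}
After op 8 (git commit): modified={a.txt, b.txt, c.txt, e.txt} staged={none}
After op 9 (modify d.txt): modified={a.txt, b.txt, c.txt, d.txt, e.txt} staged={none}
After op 10 (git add c.txt): modified={a.txt, b.txt, d.txt, e.txt} staged={c.txt}
After op 11 (git add c.txt): modified={a.txt, b.txt, d.txt, e.txt} staged={c.txt}
After op 12 (git add c.txt): modified={a.txt, b.txt, d.txt, e.txt} staged={c.txt}
After op 13 (git add b.txt): modified={a.txt, d.txt, e.txt} staged={b.txt, c.txt}
After op 14 (modify b.txt): modified={a.txt, b.txt, d.txt, e.txt} staged={b.txt, c.txt}
After op 15 (git add d.txt): modified={a.txt, b.txt, e.txt} staged={b.txt, c.txt, d.txt}
After op 16 (modify c.txt): modified={a.txt, b.txt, c.txt, e.txt} staged={b.txt, c.txt, d.txt}
After op 17 (git reset b.txt): modified={a.txt, b.txt, c.txt, e.txt} staged={c.txt, d.txt}
After op 18 (modify d.txt): modified={a.txt, b.txt, c.txt, d.txt, e.txt} staged={c.txt, d.txt}
After op 19 (git commit): modified={a.txt, b.txt, c.txt, d.txt, e.txt} staged={none}
After op 20 (git add a.txt): modified={b.txt, c.txt, d.txt, e.txt} staged={a.txt}
After op 21 (modify a.txt): modified={a.txt, b.txt, c.txt, d.txt, e.txt} staged={a.txt}
After op 22 (git commit): modified={a.txt, b.txt, c.txt, d.txt, e.txt} staged={none}
After op 23 (git add a.txt): modified={b.txt, c.txt, d.txt, e.txt} staged={a.txt}
After op 24 (git add b.txt): modified={c.txt, d.txt, e.txt} staged={a.txt, b.txt}
After op 25 (git add d.txt): modified={c.txt, e.txt} staged={a.txt, b.txt, d.txt}
After op 26 (git reset a.txt): modified={a.txt, c.txt, e.txt} staged={b.txt, d.txt}
After op 27 (modify b.txt): modified={a.txt, b.txt, c.txt, e.txt} staged={b.txt, d.txt}
After op 28 (git add e.txt): modified={a.txt, b.txt, c.txt} staged={b.txt, d.txt, e.txt}
After op 29 (git reset e.txt): modified={a.txt, b.txt, c.txt, e.txt} staged={b.txt, d.txt}

Answer: a.txt, b.txt, c.txt, e.txt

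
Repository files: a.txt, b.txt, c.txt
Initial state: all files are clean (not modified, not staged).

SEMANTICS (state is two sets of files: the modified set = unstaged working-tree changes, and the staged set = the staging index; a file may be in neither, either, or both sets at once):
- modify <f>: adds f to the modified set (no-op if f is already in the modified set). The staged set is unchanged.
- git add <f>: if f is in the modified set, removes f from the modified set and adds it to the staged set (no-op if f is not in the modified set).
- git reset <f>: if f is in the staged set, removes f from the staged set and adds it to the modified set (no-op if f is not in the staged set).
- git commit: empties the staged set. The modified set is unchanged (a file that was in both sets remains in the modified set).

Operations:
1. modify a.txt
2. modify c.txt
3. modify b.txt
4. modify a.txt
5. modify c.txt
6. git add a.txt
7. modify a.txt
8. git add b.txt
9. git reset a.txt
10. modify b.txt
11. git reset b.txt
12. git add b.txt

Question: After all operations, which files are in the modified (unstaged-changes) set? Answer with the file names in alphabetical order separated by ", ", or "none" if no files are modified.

After op 1 (modify a.txt): modified={a.txt} staged={none}
After op 2 (modify c.txt): modified={a.txt, c.txt} staged={none}
After op 3 (modify b.txt): modified={a.txt, b.txt, c.txt} staged={none}
After op 4 (modify a.txt): modified={a.txt, b.txt, c.txt} staged={none}
After op 5 (modify c.txt): modified={a.txt, b.txt, c.txt} staged={none}
After op 6 (git add a.txt): modified={b.txt, c.txt} staged={a.txt}
After op 7 (modify a.txt): modified={a.txt, b.txt, c.txt} staged={a.txt}
After op 8 (git add b.txt): modified={a.txt, c.txt} staged={a.txt, b.txt}
After op 9 (git reset a.txt): modified={a.txt, c.txt} staged={b.txt}
After op 10 (modify b.txt): modified={a.txt, b.txt, c.txt} staged={b.txt}
After op 11 (git reset b.txt): modified={a.txt, b.txt, c.txt} staged={none}
After op 12 (git add b.txt): modified={a.txt, c.txt} staged={b.txt}

Answer: a.txt, c.txt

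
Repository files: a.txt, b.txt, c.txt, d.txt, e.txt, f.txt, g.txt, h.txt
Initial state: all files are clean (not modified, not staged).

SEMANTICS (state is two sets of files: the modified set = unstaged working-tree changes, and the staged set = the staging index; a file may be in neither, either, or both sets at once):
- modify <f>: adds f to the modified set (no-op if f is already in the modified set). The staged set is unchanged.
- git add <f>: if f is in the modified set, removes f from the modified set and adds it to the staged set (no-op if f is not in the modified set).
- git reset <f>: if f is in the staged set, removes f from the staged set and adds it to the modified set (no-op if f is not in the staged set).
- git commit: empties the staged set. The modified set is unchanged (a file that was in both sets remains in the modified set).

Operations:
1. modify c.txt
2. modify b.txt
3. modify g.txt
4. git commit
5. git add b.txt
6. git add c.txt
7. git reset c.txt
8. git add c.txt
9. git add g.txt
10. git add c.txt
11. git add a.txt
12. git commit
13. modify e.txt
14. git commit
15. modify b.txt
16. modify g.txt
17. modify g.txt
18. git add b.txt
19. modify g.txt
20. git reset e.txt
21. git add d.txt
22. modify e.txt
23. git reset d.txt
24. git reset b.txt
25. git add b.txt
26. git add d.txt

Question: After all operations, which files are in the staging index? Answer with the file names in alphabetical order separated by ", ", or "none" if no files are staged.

After op 1 (modify c.txt): modified={c.txt} staged={none}
After op 2 (modify b.txt): modified={b.txt, c.txt} staged={none}
After op 3 (modify g.txt): modified={b.txt, c.txt, g.txt} staged={none}
After op 4 (git commit): modified={b.txt, c.txt, g.txt} staged={none}
After op 5 (git add b.txt): modified={c.txt, g.txt} staged={b.txt}
After op 6 (git add c.txt): modified={g.txt} staged={b.txt, c.txt}
After op 7 (git reset c.txt): modified={c.txt, g.txt} staged={b.txt}
After op 8 (git add c.txt): modified={g.txt} staged={b.txt, c.txt}
After op 9 (git add g.txt): modified={none} staged={b.txt, c.txt, g.txt}
After op 10 (git add c.txt): modified={none} staged={b.txt, c.txt, g.txt}
After op 11 (git add a.txt): modified={none} staged={b.txt, c.txt, g.txt}
After op 12 (git commit): modified={none} staged={none}
After op 13 (modify e.txt): modified={e.txt} staged={none}
After op 14 (git commit): modified={e.txt} staged={none}
After op 15 (modify b.txt): modified={b.txt, e.txt} staged={none}
After op 16 (modify g.txt): modified={b.txt, e.txt, g.txt} staged={none}
After op 17 (modify g.txt): modified={b.txt, e.txt, g.txt} staged={none}
After op 18 (git add b.txt): modified={e.txt, g.txt} staged={b.txt}
After op 19 (modify g.txt): modified={e.txt, g.txt} staged={b.txt}
After op 20 (git reset e.txt): modified={e.txt, g.txt} staged={b.txt}
After op 21 (git add d.txt): modified={e.txt, g.txt} staged={b.txt}
After op 22 (modify e.txt): modified={e.txt, g.txt} staged={b.txt}
After op 23 (git reset d.txt): modified={e.txt, g.txt} staged={b.txt}
After op 24 (git reset b.txt): modified={b.txt, e.txt, g.txt} staged={none}
After op 25 (git add b.txt): modified={e.txt, g.txt} staged={b.txt}
After op 26 (git add d.txt): modified={e.txt, g.txt} staged={b.txt}

Answer: b.txt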